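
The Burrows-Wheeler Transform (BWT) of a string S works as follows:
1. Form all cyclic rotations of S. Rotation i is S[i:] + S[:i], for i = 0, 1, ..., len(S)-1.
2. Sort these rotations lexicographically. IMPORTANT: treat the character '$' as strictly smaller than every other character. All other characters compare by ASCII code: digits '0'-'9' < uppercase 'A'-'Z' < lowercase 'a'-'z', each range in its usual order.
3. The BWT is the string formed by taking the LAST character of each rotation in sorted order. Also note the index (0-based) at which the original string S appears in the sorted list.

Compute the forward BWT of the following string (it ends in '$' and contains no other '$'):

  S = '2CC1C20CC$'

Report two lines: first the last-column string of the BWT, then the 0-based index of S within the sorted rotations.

Answer: C2CC$CC102
4

Derivation:
All 10 rotations (rotation i = S[i:]+S[:i]):
  rot[0] = 2CC1C20CC$
  rot[1] = CC1C20CC$2
  rot[2] = C1C20CC$2C
  rot[3] = 1C20CC$2CC
  rot[4] = C20CC$2CC1
  rot[5] = 20CC$2CC1C
  rot[6] = 0CC$2CC1C2
  rot[7] = CC$2CC1C20
  rot[8] = C$2CC1C20C
  rot[9] = $2CC1C20CC
Sorted (with $ < everything):
  sorted[0] = $2CC1C20CC  (last char: 'C')
  sorted[1] = 0CC$2CC1C2  (last char: '2')
  sorted[2] = 1C20CC$2CC  (last char: 'C')
  sorted[3] = 20CC$2CC1C  (last char: 'C')
  sorted[4] = 2CC1C20CC$  (last char: '$')
  sorted[5] = C$2CC1C20C  (last char: 'C')
  sorted[6] = C1C20CC$2C  (last char: 'C')
  sorted[7] = C20CC$2CC1  (last char: '1')
  sorted[8] = CC$2CC1C20  (last char: '0')
  sorted[9] = CC1C20CC$2  (last char: '2')
Last column: C2CC$CC102
Original string S is at sorted index 4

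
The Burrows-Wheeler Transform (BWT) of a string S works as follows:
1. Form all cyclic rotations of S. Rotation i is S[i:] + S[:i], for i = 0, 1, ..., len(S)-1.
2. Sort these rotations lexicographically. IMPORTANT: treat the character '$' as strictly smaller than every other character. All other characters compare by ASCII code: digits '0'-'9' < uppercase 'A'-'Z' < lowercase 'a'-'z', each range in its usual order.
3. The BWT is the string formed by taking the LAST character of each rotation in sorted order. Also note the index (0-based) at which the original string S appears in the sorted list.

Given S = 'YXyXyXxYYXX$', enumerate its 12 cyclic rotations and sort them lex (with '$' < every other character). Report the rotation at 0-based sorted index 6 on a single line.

All 12 rotations (rotation i = S[i:]+S[:i]):
  rot[0] = YXyXyXxYYXX$
  rot[1] = XyXyXxYYXX$Y
  rot[2] = yXyXxYYXX$YX
  rot[3] = XyXxYYXX$YXy
  rot[4] = yXxYYXX$YXyX
  rot[5] = XxYYXX$YXyXy
  rot[6] = xYYXX$YXyXyX
  rot[7] = YYXX$YXyXyXx
  rot[8] = YXX$YXyXyXxY
  rot[9] = XX$YXyXyXxYY
  rot[10] = X$YXyXyXxYYX
  rot[11] = $YXyXyXxYYXX
Sorted (with $ < everything):
  sorted[0] = $YXyXyXxYYXX
  sorted[1] = X$YXyXyXxYYX
  sorted[2] = XX$YXyXyXxYY
  sorted[3] = XxYYXX$YXyXy
  sorted[4] = XyXxYYXX$YXy
  sorted[5] = XyXyXxYYXX$Y
  sorted[6] = YXX$YXyXyXxY
  sorted[7] = YXyXyXxYYXX$
  sorted[8] = YYXX$YXyXyXx
  sorted[9] = xYYXX$YXyXyX
  sorted[10] = yXxYYXX$YXyX
  sorted[11] = yXyXxYYXX$YX
sorted[6] = YXX$YXyXyXxY

Answer: YXX$YXyXyXxY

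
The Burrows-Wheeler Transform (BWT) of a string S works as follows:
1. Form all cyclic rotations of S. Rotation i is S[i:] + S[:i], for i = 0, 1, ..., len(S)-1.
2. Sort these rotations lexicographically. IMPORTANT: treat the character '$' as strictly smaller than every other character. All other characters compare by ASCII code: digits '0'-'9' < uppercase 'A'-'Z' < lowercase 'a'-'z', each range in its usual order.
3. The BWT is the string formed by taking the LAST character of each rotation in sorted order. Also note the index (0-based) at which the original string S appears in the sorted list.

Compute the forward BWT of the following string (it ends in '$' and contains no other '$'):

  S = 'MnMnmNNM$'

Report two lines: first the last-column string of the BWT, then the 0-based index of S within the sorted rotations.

All 9 rotations (rotation i = S[i:]+S[:i]):
  rot[0] = MnMnmNNM$
  rot[1] = nMnmNNM$M
  rot[2] = MnmNNM$Mn
  rot[3] = nmNNM$MnM
  rot[4] = mNNM$MnMn
  rot[5] = NNM$MnMnm
  rot[6] = NM$MnMnmN
  rot[7] = M$MnMnmNN
  rot[8] = $MnMnmNNM
Sorted (with $ < everything):
  sorted[0] = $MnMnmNNM  (last char: 'M')
  sorted[1] = M$MnMnmNN  (last char: 'N')
  sorted[2] = MnMnmNNM$  (last char: '$')
  sorted[3] = MnmNNM$Mn  (last char: 'n')
  sorted[4] = NM$MnMnmN  (last char: 'N')
  sorted[5] = NNM$MnMnm  (last char: 'm')
  sorted[6] = mNNM$MnMn  (last char: 'n')
  sorted[7] = nMnmNNM$M  (last char: 'M')
  sorted[8] = nmNNM$MnM  (last char: 'M')
Last column: MN$nNmnMM
Original string S is at sorted index 2

Answer: MN$nNmnMM
2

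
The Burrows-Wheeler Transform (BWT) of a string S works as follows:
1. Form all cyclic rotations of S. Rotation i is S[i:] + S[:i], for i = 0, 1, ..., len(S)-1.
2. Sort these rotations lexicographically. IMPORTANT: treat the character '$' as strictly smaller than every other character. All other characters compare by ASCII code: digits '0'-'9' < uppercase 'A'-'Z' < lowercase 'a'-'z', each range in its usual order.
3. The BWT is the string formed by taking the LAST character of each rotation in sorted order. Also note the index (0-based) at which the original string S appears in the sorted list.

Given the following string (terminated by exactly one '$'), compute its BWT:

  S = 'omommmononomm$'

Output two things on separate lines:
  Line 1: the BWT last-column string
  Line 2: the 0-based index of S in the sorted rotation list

Answer: mmoomomoonm$nm
11

Derivation:
All 14 rotations (rotation i = S[i:]+S[:i]):
  rot[0] = omommmononomm$
  rot[1] = mommmononomm$o
  rot[2] = ommmononomm$om
  rot[3] = mmmononomm$omo
  rot[4] = mmononomm$omom
  rot[5] = mononomm$omomm
  rot[6] = ononomm$omommm
  rot[7] = nonomm$omommmo
  rot[8] = onomm$omommmon
  rot[9] = nomm$omommmono
  rot[10] = omm$omommmonon
  rot[11] = mm$omommmonono
  rot[12] = m$omommmononom
  rot[13] = $omommmononomm
Sorted (with $ < everything):
  sorted[0] = $omommmononomm  (last char: 'm')
  sorted[1] = m$omommmononom  (last char: 'm')
  sorted[2] = mm$omommmonono  (last char: 'o')
  sorted[3] = mmmononomm$omo  (last char: 'o')
  sorted[4] = mmononomm$omom  (last char: 'm')
  sorted[5] = mommmononomm$o  (last char: 'o')
  sorted[6] = mononomm$omomm  (last char: 'm')
  sorted[7] = nomm$omommmono  (last char: 'o')
  sorted[8] = nonomm$omommmo  (last char: 'o')
  sorted[9] = omm$omommmonon  (last char: 'n')
  sorted[10] = ommmononomm$om  (last char: 'm')
  sorted[11] = omommmononomm$  (last char: '$')
  sorted[12] = onomm$omommmon  (last char: 'n')
  sorted[13] = ononomm$omommm  (last char: 'm')
Last column: mmoomomoonm$nm
Original string S is at sorted index 11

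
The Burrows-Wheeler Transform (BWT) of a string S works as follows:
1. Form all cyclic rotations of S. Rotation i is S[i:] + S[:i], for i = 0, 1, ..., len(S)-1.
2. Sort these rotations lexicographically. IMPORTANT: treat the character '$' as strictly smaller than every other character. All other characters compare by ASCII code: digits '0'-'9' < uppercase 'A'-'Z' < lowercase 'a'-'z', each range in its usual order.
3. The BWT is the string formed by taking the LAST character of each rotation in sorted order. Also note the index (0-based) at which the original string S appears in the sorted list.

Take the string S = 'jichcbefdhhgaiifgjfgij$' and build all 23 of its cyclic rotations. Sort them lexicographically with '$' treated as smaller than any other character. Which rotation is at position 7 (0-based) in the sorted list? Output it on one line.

Answer: fdhhgaiifgjfgij$jichcbe

Derivation:
All 23 rotations (rotation i = S[i:]+S[:i]):
  rot[0] = jichcbefdhhgaiifgjfgij$
  rot[1] = ichcbefdhhgaiifgjfgij$j
  rot[2] = chcbefdhhgaiifgjfgij$ji
  rot[3] = hcbefdhhgaiifgjfgij$jic
  rot[4] = cbefdhhgaiifgjfgij$jich
  rot[5] = befdhhgaiifgjfgij$jichc
  rot[6] = efdhhgaiifgjfgij$jichcb
  rot[7] = fdhhgaiifgjfgij$jichcbe
  rot[8] = dhhgaiifgjfgij$jichcbef
  rot[9] = hhgaiifgjfgij$jichcbefd
  rot[10] = hgaiifgjfgij$jichcbefdh
  rot[11] = gaiifgjfgij$jichcbefdhh
  rot[12] = aiifgjfgij$jichcbefdhhg
  rot[13] = iifgjfgij$jichcbefdhhga
  rot[14] = ifgjfgij$jichcbefdhhgai
  rot[15] = fgjfgij$jichcbefdhhgaii
  rot[16] = gjfgij$jichcbefdhhgaiif
  rot[17] = jfgij$jichcbefdhhgaiifg
  rot[18] = fgij$jichcbefdhhgaiifgj
  rot[19] = gij$jichcbefdhhgaiifgjf
  rot[20] = ij$jichcbefdhhgaiifgjfg
  rot[21] = j$jichcbefdhhgaiifgjfgi
  rot[22] = $jichcbefdhhgaiifgjfgij
Sorted (with $ < everything):
  sorted[0] = $jichcbefdhhgaiifgjfgij
  sorted[1] = aiifgjfgij$jichcbefdhhg
  sorted[2] = befdhhgaiifgjfgij$jichc
  sorted[3] = cbefdhhgaiifgjfgij$jich
  sorted[4] = chcbefdhhgaiifgjfgij$ji
  sorted[5] = dhhgaiifgjfgij$jichcbef
  sorted[6] = efdhhgaiifgjfgij$jichcb
  sorted[7] = fdhhgaiifgjfgij$jichcbe
  sorted[8] = fgij$jichcbefdhhgaiifgj
  sorted[9] = fgjfgij$jichcbefdhhgaii
  sorted[10] = gaiifgjfgij$jichcbefdhh
  sorted[11] = gij$jichcbefdhhgaiifgjf
  sorted[12] = gjfgij$jichcbefdhhgaiif
  sorted[13] = hcbefdhhgaiifgjfgij$jic
  sorted[14] = hgaiifgjfgij$jichcbefdh
  sorted[15] = hhgaiifgjfgij$jichcbefd
  sorted[16] = ichcbefdhhgaiifgjfgij$j
  sorted[17] = ifgjfgij$jichcbefdhhgai
  sorted[18] = iifgjfgij$jichcbefdhhga
  sorted[19] = ij$jichcbefdhhgaiifgjfg
  sorted[20] = j$jichcbefdhhgaiifgjfgi
  sorted[21] = jfgij$jichcbefdhhgaiifg
  sorted[22] = jichcbefdhhgaiifgjfgij$
sorted[7] = fdhhgaiifgjfgij$jichcbe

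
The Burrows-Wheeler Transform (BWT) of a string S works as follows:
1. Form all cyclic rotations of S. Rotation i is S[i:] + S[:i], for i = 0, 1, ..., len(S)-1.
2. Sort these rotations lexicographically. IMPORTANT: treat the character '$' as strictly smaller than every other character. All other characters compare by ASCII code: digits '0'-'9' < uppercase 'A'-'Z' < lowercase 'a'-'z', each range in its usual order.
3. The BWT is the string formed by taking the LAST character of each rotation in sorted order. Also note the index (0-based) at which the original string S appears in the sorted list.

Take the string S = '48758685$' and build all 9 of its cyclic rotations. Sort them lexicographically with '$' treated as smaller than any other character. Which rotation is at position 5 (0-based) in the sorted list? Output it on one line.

Answer: 758685$48

Derivation:
All 9 rotations (rotation i = S[i:]+S[:i]):
  rot[0] = 48758685$
  rot[1] = 8758685$4
  rot[2] = 758685$48
  rot[3] = 58685$487
  rot[4] = 8685$4875
  rot[5] = 685$48758
  rot[6] = 85$487586
  rot[7] = 5$4875868
  rot[8] = $48758685
Sorted (with $ < everything):
  sorted[0] = $48758685
  sorted[1] = 48758685$
  sorted[2] = 5$4875868
  sorted[3] = 58685$487
  sorted[4] = 685$48758
  sorted[5] = 758685$48
  sorted[6] = 85$487586
  sorted[7] = 8685$4875
  sorted[8] = 8758685$4
sorted[5] = 758685$48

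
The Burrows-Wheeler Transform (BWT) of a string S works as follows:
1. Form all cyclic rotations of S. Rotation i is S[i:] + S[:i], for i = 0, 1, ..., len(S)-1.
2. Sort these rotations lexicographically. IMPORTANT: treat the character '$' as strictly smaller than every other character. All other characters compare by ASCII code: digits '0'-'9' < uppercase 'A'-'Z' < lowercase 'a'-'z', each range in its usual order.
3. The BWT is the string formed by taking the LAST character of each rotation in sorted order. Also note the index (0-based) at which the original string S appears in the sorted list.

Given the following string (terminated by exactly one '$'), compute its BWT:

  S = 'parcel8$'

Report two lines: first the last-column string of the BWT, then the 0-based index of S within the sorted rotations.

All 8 rotations (rotation i = S[i:]+S[:i]):
  rot[0] = parcel8$
  rot[1] = arcel8$p
  rot[2] = rcel8$pa
  rot[3] = cel8$par
  rot[4] = el8$parc
  rot[5] = l8$parce
  rot[6] = 8$parcel
  rot[7] = $parcel8
Sorted (with $ < everything):
  sorted[0] = $parcel8  (last char: '8')
  sorted[1] = 8$parcel  (last char: 'l')
  sorted[2] = arcel8$p  (last char: 'p')
  sorted[3] = cel8$par  (last char: 'r')
  sorted[4] = el8$parc  (last char: 'c')
  sorted[5] = l8$parce  (last char: 'e')
  sorted[6] = parcel8$  (last char: '$')
  sorted[7] = rcel8$pa  (last char: 'a')
Last column: 8lprce$a
Original string S is at sorted index 6

Answer: 8lprce$a
6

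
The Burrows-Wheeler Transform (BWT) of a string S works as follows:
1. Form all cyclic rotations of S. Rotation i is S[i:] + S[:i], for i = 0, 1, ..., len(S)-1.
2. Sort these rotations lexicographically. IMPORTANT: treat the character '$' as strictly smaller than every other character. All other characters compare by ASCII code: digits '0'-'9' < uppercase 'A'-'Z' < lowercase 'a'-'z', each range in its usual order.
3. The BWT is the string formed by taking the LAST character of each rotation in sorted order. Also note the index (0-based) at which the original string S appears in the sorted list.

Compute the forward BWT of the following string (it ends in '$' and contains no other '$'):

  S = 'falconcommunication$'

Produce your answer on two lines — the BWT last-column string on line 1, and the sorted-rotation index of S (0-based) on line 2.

Answer: nfcinl$ntaomooucicam
6

Derivation:
All 20 rotations (rotation i = S[i:]+S[:i]):
  rot[0] = falconcommunication$
  rot[1] = alconcommunication$f
  rot[2] = lconcommunication$fa
  rot[3] = concommunication$fal
  rot[4] = oncommunication$falc
  rot[5] = ncommunication$falco
  rot[6] = communication$falcon
  rot[7] = ommunication$falconc
  rot[8] = mmunication$falconco
  rot[9] = munication$falconcom
  rot[10] = unication$falconcomm
  rot[11] = nication$falconcommu
  rot[12] = ication$falconcommun
  rot[13] = cation$falconcommuni
  rot[14] = ation$falconcommunic
  rot[15] = tion$falconcommunica
  rot[16] = ion$falconcommunicat
  rot[17] = on$falconcommunicati
  rot[18] = n$falconcommunicatio
  rot[19] = $falconcommunication
Sorted (with $ < everything):
  sorted[0] = $falconcommunication  (last char: 'n')
  sorted[1] = alconcommunication$f  (last char: 'f')
  sorted[2] = ation$falconcommunic  (last char: 'c')
  sorted[3] = cation$falconcommuni  (last char: 'i')
  sorted[4] = communication$falcon  (last char: 'n')
  sorted[5] = concommunication$fal  (last char: 'l')
  sorted[6] = falconcommunication$  (last char: '$')
  sorted[7] = ication$falconcommun  (last char: 'n')
  sorted[8] = ion$falconcommunicat  (last char: 't')
  sorted[9] = lconcommunication$fa  (last char: 'a')
  sorted[10] = mmunication$falconco  (last char: 'o')
  sorted[11] = munication$falconcom  (last char: 'm')
  sorted[12] = n$falconcommunicatio  (last char: 'o')
  sorted[13] = ncommunication$falco  (last char: 'o')
  sorted[14] = nication$falconcommu  (last char: 'u')
  sorted[15] = ommunication$falconc  (last char: 'c')
  sorted[16] = on$falconcommunicati  (last char: 'i')
  sorted[17] = oncommunication$falc  (last char: 'c')
  sorted[18] = tion$falconcommunica  (last char: 'a')
  sorted[19] = unication$falconcomm  (last char: 'm')
Last column: nfcinl$ntaomooucicam
Original string S is at sorted index 6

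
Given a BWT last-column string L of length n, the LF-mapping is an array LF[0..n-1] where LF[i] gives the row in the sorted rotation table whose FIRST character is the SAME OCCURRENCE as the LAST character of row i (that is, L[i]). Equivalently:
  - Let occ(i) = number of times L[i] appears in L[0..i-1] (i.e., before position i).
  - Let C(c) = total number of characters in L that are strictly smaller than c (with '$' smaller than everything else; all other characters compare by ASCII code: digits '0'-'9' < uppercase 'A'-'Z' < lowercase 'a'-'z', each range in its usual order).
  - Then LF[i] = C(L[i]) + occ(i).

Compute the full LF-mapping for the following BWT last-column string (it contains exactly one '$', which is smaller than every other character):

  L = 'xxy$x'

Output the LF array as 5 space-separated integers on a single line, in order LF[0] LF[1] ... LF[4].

Char counts: '$':1, 'x':3, 'y':1
C (first-col start): C('$')=0, C('x')=1, C('y')=4
L[0]='x': occ=0, LF[0]=C('x')+0=1+0=1
L[1]='x': occ=1, LF[1]=C('x')+1=1+1=2
L[2]='y': occ=0, LF[2]=C('y')+0=4+0=4
L[3]='$': occ=0, LF[3]=C('$')+0=0+0=0
L[4]='x': occ=2, LF[4]=C('x')+2=1+2=3

Answer: 1 2 4 0 3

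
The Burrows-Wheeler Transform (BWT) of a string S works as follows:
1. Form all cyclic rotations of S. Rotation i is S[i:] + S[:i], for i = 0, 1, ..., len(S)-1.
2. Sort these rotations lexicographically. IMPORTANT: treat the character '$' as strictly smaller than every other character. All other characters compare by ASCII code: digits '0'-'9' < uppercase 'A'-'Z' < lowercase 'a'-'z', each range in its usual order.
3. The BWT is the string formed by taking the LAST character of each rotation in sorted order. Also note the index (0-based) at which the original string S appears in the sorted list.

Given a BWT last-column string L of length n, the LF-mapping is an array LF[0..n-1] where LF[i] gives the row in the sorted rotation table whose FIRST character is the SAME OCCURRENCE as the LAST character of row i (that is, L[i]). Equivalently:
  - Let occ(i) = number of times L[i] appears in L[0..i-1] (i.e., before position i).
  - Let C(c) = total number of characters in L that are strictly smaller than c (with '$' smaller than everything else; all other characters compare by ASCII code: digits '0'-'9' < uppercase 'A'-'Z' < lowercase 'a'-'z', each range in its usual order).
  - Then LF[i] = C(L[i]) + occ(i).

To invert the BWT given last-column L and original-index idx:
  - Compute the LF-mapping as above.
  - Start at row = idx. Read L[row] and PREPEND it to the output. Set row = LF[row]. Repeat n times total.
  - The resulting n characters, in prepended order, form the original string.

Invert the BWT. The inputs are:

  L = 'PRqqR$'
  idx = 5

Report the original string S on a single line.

LF mapping: 1 2 4 5 3 0
Walk LF starting at row 5, prepending L[row]:
  step 1: row=5, L[5]='$', prepend. Next row=LF[5]=0
  step 2: row=0, L[0]='P', prepend. Next row=LF[0]=1
  step 3: row=1, L[1]='R', prepend. Next row=LF[1]=2
  step 4: row=2, L[2]='q', prepend. Next row=LF[2]=4
  step 5: row=4, L[4]='R', prepend. Next row=LF[4]=3
  step 6: row=3, L[3]='q', prepend. Next row=LF[3]=5
Reversed output: qRqRP$

Answer: qRqRP$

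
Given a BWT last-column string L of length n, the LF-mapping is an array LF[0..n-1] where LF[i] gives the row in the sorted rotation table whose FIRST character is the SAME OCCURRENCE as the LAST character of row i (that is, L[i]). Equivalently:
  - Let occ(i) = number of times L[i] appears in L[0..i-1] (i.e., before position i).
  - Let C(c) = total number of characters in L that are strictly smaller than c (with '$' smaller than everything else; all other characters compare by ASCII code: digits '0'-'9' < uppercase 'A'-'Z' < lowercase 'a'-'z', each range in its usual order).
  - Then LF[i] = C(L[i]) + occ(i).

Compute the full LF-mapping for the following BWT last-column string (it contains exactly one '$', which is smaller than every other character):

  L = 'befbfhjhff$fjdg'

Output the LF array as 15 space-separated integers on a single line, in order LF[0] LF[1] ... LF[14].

Answer: 1 4 5 2 6 11 13 12 7 8 0 9 14 3 10

Derivation:
Char counts: '$':1, 'b':2, 'd':1, 'e':1, 'f':5, 'g':1, 'h':2, 'j':2
C (first-col start): C('$')=0, C('b')=1, C('d')=3, C('e')=4, C('f')=5, C('g')=10, C('h')=11, C('j')=13
L[0]='b': occ=0, LF[0]=C('b')+0=1+0=1
L[1]='e': occ=0, LF[1]=C('e')+0=4+0=4
L[2]='f': occ=0, LF[2]=C('f')+0=5+0=5
L[3]='b': occ=1, LF[3]=C('b')+1=1+1=2
L[4]='f': occ=1, LF[4]=C('f')+1=5+1=6
L[5]='h': occ=0, LF[5]=C('h')+0=11+0=11
L[6]='j': occ=0, LF[6]=C('j')+0=13+0=13
L[7]='h': occ=1, LF[7]=C('h')+1=11+1=12
L[8]='f': occ=2, LF[8]=C('f')+2=5+2=7
L[9]='f': occ=3, LF[9]=C('f')+3=5+3=8
L[10]='$': occ=0, LF[10]=C('$')+0=0+0=0
L[11]='f': occ=4, LF[11]=C('f')+4=5+4=9
L[12]='j': occ=1, LF[12]=C('j')+1=13+1=14
L[13]='d': occ=0, LF[13]=C('d')+0=3+0=3
L[14]='g': occ=0, LF[14]=C('g')+0=10+0=10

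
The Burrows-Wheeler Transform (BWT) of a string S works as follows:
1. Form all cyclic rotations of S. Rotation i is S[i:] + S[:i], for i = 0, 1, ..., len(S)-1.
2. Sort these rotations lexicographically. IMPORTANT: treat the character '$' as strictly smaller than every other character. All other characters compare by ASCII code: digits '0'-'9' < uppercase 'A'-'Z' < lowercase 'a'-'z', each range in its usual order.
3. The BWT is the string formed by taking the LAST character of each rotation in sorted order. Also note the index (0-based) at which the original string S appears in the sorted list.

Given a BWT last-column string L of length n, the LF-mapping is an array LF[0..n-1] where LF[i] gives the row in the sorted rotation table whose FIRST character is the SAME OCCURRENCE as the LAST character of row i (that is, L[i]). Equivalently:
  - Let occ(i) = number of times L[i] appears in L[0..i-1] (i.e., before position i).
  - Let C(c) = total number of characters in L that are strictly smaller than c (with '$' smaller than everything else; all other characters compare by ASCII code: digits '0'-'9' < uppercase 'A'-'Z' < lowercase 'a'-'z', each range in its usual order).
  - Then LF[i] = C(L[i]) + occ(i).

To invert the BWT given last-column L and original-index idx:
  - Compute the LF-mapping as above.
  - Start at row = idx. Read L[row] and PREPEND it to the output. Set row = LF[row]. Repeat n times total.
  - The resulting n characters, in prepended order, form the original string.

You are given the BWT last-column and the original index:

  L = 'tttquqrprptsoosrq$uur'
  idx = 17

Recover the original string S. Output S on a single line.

Answer: trtosruuuprrqqpqtost$

Derivation:
LF mapping: 14 15 16 5 18 6 8 3 9 4 17 12 1 2 13 10 7 0 19 20 11
Walk LF starting at row 17, prepending L[row]:
  step 1: row=17, L[17]='$', prepend. Next row=LF[17]=0
  step 2: row=0, L[0]='t', prepend. Next row=LF[0]=14
  step 3: row=14, L[14]='s', prepend. Next row=LF[14]=13
  step 4: row=13, L[13]='o', prepend. Next row=LF[13]=2
  step 5: row=2, L[2]='t', prepend. Next row=LF[2]=16
  step 6: row=16, L[16]='q', prepend. Next row=LF[16]=7
  step 7: row=7, L[7]='p', prepend. Next row=LF[7]=3
  step 8: row=3, L[3]='q', prepend. Next row=LF[3]=5
  step 9: row=5, L[5]='q', prepend. Next row=LF[5]=6
  step 10: row=6, L[6]='r', prepend. Next row=LF[6]=8
  step 11: row=8, L[8]='r', prepend. Next row=LF[8]=9
  step 12: row=9, L[9]='p', prepend. Next row=LF[9]=4
  step 13: row=4, L[4]='u', prepend. Next row=LF[4]=18
  step 14: row=18, L[18]='u', prepend. Next row=LF[18]=19
  step 15: row=19, L[19]='u', prepend. Next row=LF[19]=20
  step 16: row=20, L[20]='r', prepend. Next row=LF[20]=11
  step 17: row=11, L[11]='s', prepend. Next row=LF[11]=12
  step 18: row=12, L[12]='o', prepend. Next row=LF[12]=1
  step 19: row=1, L[1]='t', prepend. Next row=LF[1]=15
  step 20: row=15, L[15]='r', prepend. Next row=LF[15]=10
  step 21: row=10, L[10]='t', prepend. Next row=LF[10]=17
Reversed output: trtosruuuprrqqpqtost$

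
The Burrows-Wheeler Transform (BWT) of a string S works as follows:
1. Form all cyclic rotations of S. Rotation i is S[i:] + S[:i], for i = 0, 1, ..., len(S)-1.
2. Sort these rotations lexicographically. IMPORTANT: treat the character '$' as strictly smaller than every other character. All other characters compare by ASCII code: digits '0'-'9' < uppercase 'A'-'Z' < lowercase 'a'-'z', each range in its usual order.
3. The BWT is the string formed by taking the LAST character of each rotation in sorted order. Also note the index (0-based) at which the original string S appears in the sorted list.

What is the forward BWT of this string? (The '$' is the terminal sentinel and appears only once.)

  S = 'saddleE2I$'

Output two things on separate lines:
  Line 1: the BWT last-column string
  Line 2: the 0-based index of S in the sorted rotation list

All 10 rotations (rotation i = S[i:]+S[:i]):
  rot[0] = saddleE2I$
  rot[1] = addleE2I$s
  rot[2] = ddleE2I$sa
  rot[3] = dleE2I$sad
  rot[4] = leE2I$sadd
  rot[5] = eE2I$saddl
  rot[6] = E2I$saddle
  rot[7] = 2I$saddleE
  rot[8] = I$saddleE2
  rot[9] = $saddleE2I
Sorted (with $ < everything):
  sorted[0] = $saddleE2I  (last char: 'I')
  sorted[1] = 2I$saddleE  (last char: 'E')
  sorted[2] = E2I$saddle  (last char: 'e')
  sorted[3] = I$saddleE2  (last char: '2')
  sorted[4] = addleE2I$s  (last char: 's')
  sorted[5] = ddleE2I$sa  (last char: 'a')
  sorted[6] = dleE2I$sad  (last char: 'd')
  sorted[7] = eE2I$saddl  (last char: 'l')
  sorted[8] = leE2I$sadd  (last char: 'd')
  sorted[9] = saddleE2I$  (last char: '$')
Last column: IEe2sadld$
Original string S is at sorted index 9

Answer: IEe2sadld$
9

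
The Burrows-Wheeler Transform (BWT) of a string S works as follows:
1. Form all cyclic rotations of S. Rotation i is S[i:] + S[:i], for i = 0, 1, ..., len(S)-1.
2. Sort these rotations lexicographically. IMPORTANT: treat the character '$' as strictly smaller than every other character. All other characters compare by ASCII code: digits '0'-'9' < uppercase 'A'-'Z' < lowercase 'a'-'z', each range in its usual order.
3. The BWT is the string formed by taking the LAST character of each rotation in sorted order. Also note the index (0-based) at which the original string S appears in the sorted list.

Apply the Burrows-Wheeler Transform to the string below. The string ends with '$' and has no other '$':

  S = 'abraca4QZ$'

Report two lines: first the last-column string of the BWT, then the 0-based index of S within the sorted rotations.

Answer: Za4Qc$raab
5

Derivation:
All 10 rotations (rotation i = S[i:]+S[:i]):
  rot[0] = abraca4QZ$
  rot[1] = braca4QZ$a
  rot[2] = raca4QZ$ab
  rot[3] = aca4QZ$abr
  rot[4] = ca4QZ$abra
  rot[5] = a4QZ$abrac
  rot[6] = 4QZ$abraca
  rot[7] = QZ$abraca4
  rot[8] = Z$abraca4Q
  rot[9] = $abraca4QZ
Sorted (with $ < everything):
  sorted[0] = $abraca4QZ  (last char: 'Z')
  sorted[1] = 4QZ$abraca  (last char: 'a')
  sorted[2] = QZ$abraca4  (last char: '4')
  sorted[3] = Z$abraca4Q  (last char: 'Q')
  sorted[4] = a4QZ$abrac  (last char: 'c')
  sorted[5] = abraca4QZ$  (last char: '$')
  sorted[6] = aca4QZ$abr  (last char: 'r')
  sorted[7] = braca4QZ$a  (last char: 'a')
  sorted[8] = ca4QZ$abra  (last char: 'a')
  sorted[9] = raca4QZ$ab  (last char: 'b')
Last column: Za4Qc$raab
Original string S is at sorted index 5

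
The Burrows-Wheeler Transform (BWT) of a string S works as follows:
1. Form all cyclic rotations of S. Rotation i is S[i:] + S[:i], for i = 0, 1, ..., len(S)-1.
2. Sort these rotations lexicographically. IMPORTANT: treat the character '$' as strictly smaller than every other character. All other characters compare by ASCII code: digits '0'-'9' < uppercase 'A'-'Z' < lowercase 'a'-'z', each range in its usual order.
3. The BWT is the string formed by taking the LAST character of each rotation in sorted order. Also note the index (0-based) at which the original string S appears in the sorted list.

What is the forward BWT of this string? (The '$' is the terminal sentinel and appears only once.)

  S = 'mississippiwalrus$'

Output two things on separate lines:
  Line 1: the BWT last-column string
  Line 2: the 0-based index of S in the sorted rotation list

Answer: swssmpa$pilussiiri
7

Derivation:
All 18 rotations (rotation i = S[i:]+S[:i]):
  rot[0] = mississippiwalrus$
  rot[1] = ississippiwalrus$m
  rot[2] = ssissippiwalrus$mi
  rot[3] = sissippiwalrus$mis
  rot[4] = issippiwalrus$miss
  rot[5] = ssippiwalrus$missi
  rot[6] = sippiwalrus$missis
  rot[7] = ippiwalrus$mississ
  rot[8] = ppiwalrus$mississi
  rot[9] = piwalrus$mississip
  rot[10] = iwalrus$mississipp
  rot[11] = walrus$mississippi
  rot[12] = alrus$mississippiw
  rot[13] = lrus$mississippiwa
  rot[14] = rus$mississippiwal
  rot[15] = us$mississippiwalr
  rot[16] = s$mississippiwalru
  rot[17] = $mississippiwalrus
Sorted (with $ < everything):
  sorted[0] = $mississippiwalrus  (last char: 's')
  sorted[1] = alrus$mississippiw  (last char: 'w')
  sorted[2] = ippiwalrus$mississ  (last char: 's')
  sorted[3] = issippiwalrus$miss  (last char: 's')
  sorted[4] = ississippiwalrus$m  (last char: 'm')
  sorted[5] = iwalrus$mississipp  (last char: 'p')
  sorted[6] = lrus$mississippiwa  (last char: 'a')
  sorted[7] = mississippiwalrus$  (last char: '$')
  sorted[8] = piwalrus$mississip  (last char: 'p')
  sorted[9] = ppiwalrus$mississi  (last char: 'i')
  sorted[10] = rus$mississippiwal  (last char: 'l')
  sorted[11] = s$mississippiwalru  (last char: 'u')
  sorted[12] = sippiwalrus$missis  (last char: 's')
  sorted[13] = sissippiwalrus$mis  (last char: 's')
  sorted[14] = ssippiwalrus$missi  (last char: 'i')
  sorted[15] = ssissippiwalrus$mi  (last char: 'i')
  sorted[16] = us$mississippiwalr  (last char: 'r')
  sorted[17] = walrus$mississippi  (last char: 'i')
Last column: swssmpa$pilussiiri
Original string S is at sorted index 7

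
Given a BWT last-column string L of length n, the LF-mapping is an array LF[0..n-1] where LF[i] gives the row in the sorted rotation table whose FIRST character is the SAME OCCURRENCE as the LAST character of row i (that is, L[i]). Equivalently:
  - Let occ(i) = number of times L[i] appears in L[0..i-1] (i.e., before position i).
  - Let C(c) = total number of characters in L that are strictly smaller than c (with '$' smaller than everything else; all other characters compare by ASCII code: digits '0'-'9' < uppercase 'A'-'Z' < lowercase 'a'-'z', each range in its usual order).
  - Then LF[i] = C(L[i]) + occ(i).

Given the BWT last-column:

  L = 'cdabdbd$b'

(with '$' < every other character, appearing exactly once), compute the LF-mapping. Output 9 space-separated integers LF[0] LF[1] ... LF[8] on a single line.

Answer: 5 6 1 2 7 3 8 0 4

Derivation:
Char counts: '$':1, 'a':1, 'b':3, 'c':1, 'd':3
C (first-col start): C('$')=0, C('a')=1, C('b')=2, C('c')=5, C('d')=6
L[0]='c': occ=0, LF[0]=C('c')+0=5+0=5
L[1]='d': occ=0, LF[1]=C('d')+0=6+0=6
L[2]='a': occ=0, LF[2]=C('a')+0=1+0=1
L[3]='b': occ=0, LF[3]=C('b')+0=2+0=2
L[4]='d': occ=1, LF[4]=C('d')+1=6+1=7
L[5]='b': occ=1, LF[5]=C('b')+1=2+1=3
L[6]='d': occ=2, LF[6]=C('d')+2=6+2=8
L[7]='$': occ=0, LF[7]=C('$')+0=0+0=0
L[8]='b': occ=2, LF[8]=C('b')+2=2+2=4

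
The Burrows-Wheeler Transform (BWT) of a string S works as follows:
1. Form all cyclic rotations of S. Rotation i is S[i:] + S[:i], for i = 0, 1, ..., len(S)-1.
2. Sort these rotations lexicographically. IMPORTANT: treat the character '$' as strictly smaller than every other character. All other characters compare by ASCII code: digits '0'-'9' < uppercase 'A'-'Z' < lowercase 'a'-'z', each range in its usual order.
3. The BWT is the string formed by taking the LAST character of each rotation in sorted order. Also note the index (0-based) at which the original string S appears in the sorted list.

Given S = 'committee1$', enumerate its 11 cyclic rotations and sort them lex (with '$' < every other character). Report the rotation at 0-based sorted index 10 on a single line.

All 11 rotations (rotation i = S[i:]+S[:i]):
  rot[0] = committee1$
  rot[1] = ommittee1$c
  rot[2] = mmittee1$co
  rot[3] = mittee1$com
  rot[4] = ittee1$comm
  rot[5] = ttee1$commi
  rot[6] = tee1$commit
  rot[7] = ee1$committ
  rot[8] = e1$committe
  rot[9] = 1$committee
  rot[10] = $committee1
Sorted (with $ < everything):
  sorted[0] = $committee1
  sorted[1] = 1$committee
  sorted[2] = committee1$
  sorted[3] = e1$committe
  sorted[4] = ee1$committ
  sorted[5] = ittee1$comm
  sorted[6] = mittee1$com
  sorted[7] = mmittee1$co
  sorted[8] = ommittee1$c
  sorted[9] = tee1$commit
  sorted[10] = ttee1$commi
sorted[10] = ttee1$commi

Answer: ttee1$commi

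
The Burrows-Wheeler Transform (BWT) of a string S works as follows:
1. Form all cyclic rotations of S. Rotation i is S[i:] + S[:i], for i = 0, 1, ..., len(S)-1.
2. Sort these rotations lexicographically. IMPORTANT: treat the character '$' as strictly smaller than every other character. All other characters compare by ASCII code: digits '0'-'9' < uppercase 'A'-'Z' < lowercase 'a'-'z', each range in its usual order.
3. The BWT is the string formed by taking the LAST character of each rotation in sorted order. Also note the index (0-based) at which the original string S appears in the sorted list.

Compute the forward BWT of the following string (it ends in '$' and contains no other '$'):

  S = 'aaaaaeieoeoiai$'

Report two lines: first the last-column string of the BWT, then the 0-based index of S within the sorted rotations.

Answer: i$aaaaiaioaoeee
1

Derivation:
All 15 rotations (rotation i = S[i:]+S[:i]):
  rot[0] = aaaaaeieoeoiai$
  rot[1] = aaaaeieoeoiai$a
  rot[2] = aaaeieoeoiai$aa
  rot[3] = aaeieoeoiai$aaa
  rot[4] = aeieoeoiai$aaaa
  rot[5] = eieoeoiai$aaaaa
  rot[6] = ieoeoiai$aaaaae
  rot[7] = eoeoiai$aaaaaei
  rot[8] = oeoiai$aaaaaeie
  rot[9] = eoiai$aaaaaeieo
  rot[10] = oiai$aaaaaeieoe
  rot[11] = iai$aaaaaeieoeo
  rot[12] = ai$aaaaaeieoeoi
  rot[13] = i$aaaaaeieoeoia
  rot[14] = $aaaaaeieoeoiai
Sorted (with $ < everything):
  sorted[0] = $aaaaaeieoeoiai  (last char: 'i')
  sorted[1] = aaaaaeieoeoiai$  (last char: '$')
  sorted[2] = aaaaeieoeoiai$a  (last char: 'a')
  sorted[3] = aaaeieoeoiai$aa  (last char: 'a')
  sorted[4] = aaeieoeoiai$aaa  (last char: 'a')
  sorted[5] = aeieoeoiai$aaaa  (last char: 'a')
  sorted[6] = ai$aaaaaeieoeoi  (last char: 'i')
  sorted[7] = eieoeoiai$aaaaa  (last char: 'a')
  sorted[8] = eoeoiai$aaaaaei  (last char: 'i')
  sorted[9] = eoiai$aaaaaeieo  (last char: 'o')
  sorted[10] = i$aaaaaeieoeoia  (last char: 'a')
  sorted[11] = iai$aaaaaeieoeo  (last char: 'o')
  sorted[12] = ieoeoiai$aaaaae  (last char: 'e')
  sorted[13] = oeoiai$aaaaaeie  (last char: 'e')
  sorted[14] = oiai$aaaaaeieoe  (last char: 'e')
Last column: i$aaaaiaioaoeee
Original string S is at sorted index 1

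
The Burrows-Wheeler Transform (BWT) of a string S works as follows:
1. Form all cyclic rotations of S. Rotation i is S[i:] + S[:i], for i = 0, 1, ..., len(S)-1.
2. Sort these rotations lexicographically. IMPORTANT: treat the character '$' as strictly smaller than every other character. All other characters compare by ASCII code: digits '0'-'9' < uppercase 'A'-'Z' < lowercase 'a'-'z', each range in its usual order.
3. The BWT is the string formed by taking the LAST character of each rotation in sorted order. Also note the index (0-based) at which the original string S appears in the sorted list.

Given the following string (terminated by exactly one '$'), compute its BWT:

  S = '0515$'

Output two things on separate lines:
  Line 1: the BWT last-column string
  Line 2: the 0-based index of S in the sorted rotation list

All 5 rotations (rotation i = S[i:]+S[:i]):
  rot[0] = 0515$
  rot[1] = 515$0
  rot[2] = 15$05
  rot[3] = 5$051
  rot[4] = $0515
Sorted (with $ < everything):
  sorted[0] = $0515  (last char: '5')
  sorted[1] = 0515$  (last char: '$')
  sorted[2] = 15$05  (last char: '5')
  sorted[3] = 5$051  (last char: '1')
  sorted[4] = 515$0  (last char: '0')
Last column: 5$510
Original string S is at sorted index 1

Answer: 5$510
1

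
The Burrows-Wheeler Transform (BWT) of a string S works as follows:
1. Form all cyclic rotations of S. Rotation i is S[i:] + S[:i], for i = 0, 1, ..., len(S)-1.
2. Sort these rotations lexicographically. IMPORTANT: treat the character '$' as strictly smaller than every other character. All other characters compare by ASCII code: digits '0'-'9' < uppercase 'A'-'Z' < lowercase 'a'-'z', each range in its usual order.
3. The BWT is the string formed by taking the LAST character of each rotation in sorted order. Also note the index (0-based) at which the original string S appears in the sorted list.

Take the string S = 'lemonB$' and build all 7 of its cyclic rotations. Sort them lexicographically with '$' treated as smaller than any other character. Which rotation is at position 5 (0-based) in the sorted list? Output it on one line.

Answer: nB$lemo

Derivation:
All 7 rotations (rotation i = S[i:]+S[:i]):
  rot[0] = lemonB$
  rot[1] = emonB$l
  rot[2] = monB$le
  rot[3] = onB$lem
  rot[4] = nB$lemo
  rot[5] = B$lemon
  rot[6] = $lemonB
Sorted (with $ < everything):
  sorted[0] = $lemonB
  sorted[1] = B$lemon
  sorted[2] = emonB$l
  sorted[3] = lemonB$
  sorted[4] = monB$le
  sorted[5] = nB$lemo
  sorted[6] = onB$lem
sorted[5] = nB$lemo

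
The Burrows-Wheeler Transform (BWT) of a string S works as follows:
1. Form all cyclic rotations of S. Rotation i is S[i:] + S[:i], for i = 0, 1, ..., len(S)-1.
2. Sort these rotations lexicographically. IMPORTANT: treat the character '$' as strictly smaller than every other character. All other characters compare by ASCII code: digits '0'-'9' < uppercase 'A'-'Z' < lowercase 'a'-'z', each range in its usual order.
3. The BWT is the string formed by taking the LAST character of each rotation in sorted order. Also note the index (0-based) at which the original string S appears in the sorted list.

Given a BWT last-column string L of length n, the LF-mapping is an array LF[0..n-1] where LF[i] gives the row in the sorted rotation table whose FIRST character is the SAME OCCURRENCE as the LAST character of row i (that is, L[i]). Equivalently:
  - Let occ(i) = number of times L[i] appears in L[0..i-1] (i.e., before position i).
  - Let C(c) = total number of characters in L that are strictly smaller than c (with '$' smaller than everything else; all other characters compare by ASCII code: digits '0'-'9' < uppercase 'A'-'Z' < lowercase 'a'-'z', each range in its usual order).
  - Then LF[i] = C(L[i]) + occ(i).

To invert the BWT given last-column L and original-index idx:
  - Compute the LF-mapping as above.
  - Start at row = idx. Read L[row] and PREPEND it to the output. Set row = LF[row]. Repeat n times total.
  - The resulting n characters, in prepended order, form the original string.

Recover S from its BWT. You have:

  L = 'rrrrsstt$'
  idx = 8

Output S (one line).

Answer: ttssrrrr$

Derivation:
LF mapping: 1 2 3 4 5 6 7 8 0
Walk LF starting at row 8, prepending L[row]:
  step 1: row=8, L[8]='$', prepend. Next row=LF[8]=0
  step 2: row=0, L[0]='r', prepend. Next row=LF[0]=1
  step 3: row=1, L[1]='r', prepend. Next row=LF[1]=2
  step 4: row=2, L[2]='r', prepend. Next row=LF[2]=3
  step 5: row=3, L[3]='r', prepend. Next row=LF[3]=4
  step 6: row=4, L[4]='s', prepend. Next row=LF[4]=5
  step 7: row=5, L[5]='s', prepend. Next row=LF[5]=6
  step 8: row=6, L[6]='t', prepend. Next row=LF[6]=7
  step 9: row=7, L[7]='t', prepend. Next row=LF[7]=8
Reversed output: ttssrrrr$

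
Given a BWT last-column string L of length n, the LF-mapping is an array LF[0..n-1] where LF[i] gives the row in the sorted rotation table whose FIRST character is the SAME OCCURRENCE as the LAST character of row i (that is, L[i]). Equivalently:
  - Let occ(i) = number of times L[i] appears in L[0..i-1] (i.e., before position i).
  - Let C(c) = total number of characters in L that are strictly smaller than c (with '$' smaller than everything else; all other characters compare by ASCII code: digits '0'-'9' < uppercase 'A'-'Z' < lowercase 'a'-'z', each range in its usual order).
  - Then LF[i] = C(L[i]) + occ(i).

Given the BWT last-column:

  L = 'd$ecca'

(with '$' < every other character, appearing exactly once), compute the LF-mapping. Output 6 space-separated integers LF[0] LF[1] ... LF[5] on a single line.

Char counts: '$':1, 'a':1, 'c':2, 'd':1, 'e':1
C (first-col start): C('$')=0, C('a')=1, C('c')=2, C('d')=4, C('e')=5
L[0]='d': occ=0, LF[0]=C('d')+0=4+0=4
L[1]='$': occ=0, LF[1]=C('$')+0=0+0=0
L[2]='e': occ=0, LF[2]=C('e')+0=5+0=5
L[3]='c': occ=0, LF[3]=C('c')+0=2+0=2
L[4]='c': occ=1, LF[4]=C('c')+1=2+1=3
L[5]='a': occ=0, LF[5]=C('a')+0=1+0=1

Answer: 4 0 5 2 3 1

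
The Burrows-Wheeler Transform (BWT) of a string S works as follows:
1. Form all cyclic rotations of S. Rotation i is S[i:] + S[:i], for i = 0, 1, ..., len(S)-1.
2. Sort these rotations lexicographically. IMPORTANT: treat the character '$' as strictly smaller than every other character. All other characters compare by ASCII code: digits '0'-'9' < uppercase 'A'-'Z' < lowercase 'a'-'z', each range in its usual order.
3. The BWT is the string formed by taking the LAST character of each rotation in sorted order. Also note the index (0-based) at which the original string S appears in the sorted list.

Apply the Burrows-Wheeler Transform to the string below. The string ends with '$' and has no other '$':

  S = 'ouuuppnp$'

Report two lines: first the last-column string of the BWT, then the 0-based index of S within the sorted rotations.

Answer: pp$npuuuo
2

Derivation:
All 9 rotations (rotation i = S[i:]+S[:i]):
  rot[0] = ouuuppnp$
  rot[1] = uuuppnp$o
  rot[2] = uuppnp$ou
  rot[3] = uppnp$ouu
  rot[4] = ppnp$ouuu
  rot[5] = pnp$ouuup
  rot[6] = np$ouuupp
  rot[7] = p$ouuuppn
  rot[8] = $ouuuppnp
Sorted (with $ < everything):
  sorted[0] = $ouuuppnp  (last char: 'p')
  sorted[1] = np$ouuupp  (last char: 'p')
  sorted[2] = ouuuppnp$  (last char: '$')
  sorted[3] = p$ouuuppn  (last char: 'n')
  sorted[4] = pnp$ouuup  (last char: 'p')
  sorted[5] = ppnp$ouuu  (last char: 'u')
  sorted[6] = uppnp$ouu  (last char: 'u')
  sorted[7] = uuppnp$ou  (last char: 'u')
  sorted[8] = uuuppnp$o  (last char: 'o')
Last column: pp$npuuuo
Original string S is at sorted index 2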